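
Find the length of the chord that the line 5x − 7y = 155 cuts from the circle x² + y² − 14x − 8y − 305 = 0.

Centre (7, 4), r² = 370. Perpendicular distance d from centre to line = |−148| / √74 = 148/√74.
Chord = 2√(r² − d²) = 2·√(74) = 2√74.

2√74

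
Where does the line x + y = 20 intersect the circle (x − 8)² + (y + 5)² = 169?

From the line, y = −x + 20. Substituting:
2x² − 66x + 520 = 0  ⟹  x² − 33x + 260 = 0
x = 20 or x = 13, giving (20, 0) and (13, 7).

(13, 7) and (20, 0)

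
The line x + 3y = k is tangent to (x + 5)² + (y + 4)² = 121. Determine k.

k = −17 ± 11√10

For a tangent, require d(centre, line) = r = 11.
|1·(−5) + 3·(−4) − k| / √10 = 11
|k − (−17)| = 11√10.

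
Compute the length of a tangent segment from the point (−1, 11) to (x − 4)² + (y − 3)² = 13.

Centre (4, 3), r² = 13. |PO|² = (−5)² + (8)² = 89.
Power of the point: PT² = |PO|² − r² = 76, so PT = 2√19.

2√19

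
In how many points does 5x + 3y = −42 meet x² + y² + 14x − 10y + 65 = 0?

0

Centre (−7, 5), r² = 9. Distance² from centre to line = (22)²/34 = 242/17.
Since d² > r², the line lies outside the circle.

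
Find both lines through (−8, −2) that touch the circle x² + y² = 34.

3x + 5y = −34 and 5x − 3y = −34

Write the tangent as mx − y + (−2 − m·(−8)) = 0 and set its distance from the centre to √34:
[m·(8) − (2)]² = 34(m² + 1)
15m² − 16m − 15 = 0, so m = −3/5 or m = 5/3.
With m = −3/5: 3x + 5y = −34. With m = 5/3: 5x − 3y = −34.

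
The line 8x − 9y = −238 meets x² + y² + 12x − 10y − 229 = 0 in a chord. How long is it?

Centre (−6, 5), r² = 290. Perpendicular distance d from centre to line = |145| / √145 = 145/√145.
Chord = 2√(r² − d²) = 2·√(145) = 2√145.

2√145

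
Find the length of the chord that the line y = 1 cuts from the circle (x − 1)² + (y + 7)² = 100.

Centre (1, −7), r² = 100. Perpendicular distance d from centre to line = |−8| / √1 = 8.
Half the chord is √(r² − d²) = √(36), so the full chord is 12.

12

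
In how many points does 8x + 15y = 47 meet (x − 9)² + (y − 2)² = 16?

d² = (8·9 + 15·2 − (47))²/289 = 3025/289; r² = 16.
Since d² < r², the line cuts the circle twice.

2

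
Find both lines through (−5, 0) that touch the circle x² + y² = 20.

2x + y = −10 and 2x − y = −10

Write the tangent as mx − y + (0 − m·(−5)) = 0 and set its distance from the centre to 2√5:
(5m − (0))² = 20(m² + 1)
m² − 4 = 0, so m = −2 or m = 2.
With m = −2: 2x + y = −10. With m = 2: 2x − y = −10.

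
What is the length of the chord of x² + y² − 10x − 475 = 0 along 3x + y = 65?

10√10

From the line, y = −3x + 65. Substituting:
10x² − 400x + 3750 = 0  ⟹  x² − 40x + 375 = 0
x = 25 or x = 15, giving (25, −10) and (15, 20).
|(25, −10) − (15, 20)| = √((10)² + (−30)²) = 10√10.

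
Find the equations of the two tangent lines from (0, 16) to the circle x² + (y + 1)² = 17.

4x − y = −16 and 4x + y = 16

A line y − (16) = m(x − (0)) is tangent when its distance from (0, −1) is √17:
[m·(0) − (−17)]² = 17(m² + 1)
m² − 16 = 0, so m = 4 or m = −4.
Through (0, 16) these give 4x − y = −16 and 4x + y = 16.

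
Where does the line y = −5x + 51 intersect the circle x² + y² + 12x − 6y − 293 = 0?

From the line, y = −5x + 51. Substituting:
26x² − 468x + 2002 = 0  ⟹  x² − 18x + 77 = 0
x = 11 or x = 7, giving (11, −4) and (7, 16).

(7, 16) and (11, −4)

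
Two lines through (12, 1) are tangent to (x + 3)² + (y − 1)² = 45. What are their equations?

x + 2y = 14 and x − 2y = 10

A line y − (1) = m(x − (12)) is tangent when its distance from (−3, 1) is 3√5:
[m·(−15) − (0)]² = 45(m² + 1)
4m² − 1 = 0, so m = −1/2 or m = 1/2.
With m = −1/2: x + 2y = 14. With m = 1/2: x − 2y = 10.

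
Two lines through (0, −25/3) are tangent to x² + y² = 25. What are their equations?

Let a tangent through (0, −25/3) have slope m. Its distance from (0, 0) must equal 5:
[m·(0) − (25/3)]² = 25(m² + 1)
9m² − 16 = 0, so m = −4/3 or m = 4/3.
Through (0, −25/3) these give 4x + 3y = −25 and 4x − 3y = 25.

4x + 3y = −25 and 4x − 3y = 25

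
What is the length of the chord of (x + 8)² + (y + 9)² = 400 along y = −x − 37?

The distance from (−8, −9) to the line is 20/√2, and r² = 400.
Chord = 2√(r² − d²) = 2·√(200) = 20√2.

20√2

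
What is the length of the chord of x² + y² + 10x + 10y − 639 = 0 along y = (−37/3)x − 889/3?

√1378

The distance from (−5, −5) to the line is 689/√1378, and r² = 689.
Chord = 2√(r² − d²) = 2·√(689/2) = √1378.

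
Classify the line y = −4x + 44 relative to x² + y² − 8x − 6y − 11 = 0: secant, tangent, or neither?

Centre (4, 3), r² = 36. Distance² from centre to line = (−25)²/17 = 625/17.
Since d² > r², the line lies outside the circle.

neither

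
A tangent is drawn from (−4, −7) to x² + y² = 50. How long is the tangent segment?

The centre is (0, 0) and r = 5√2. The square of the distance from P to the centre is 16 + 49 = 65.
The tangent meets the radius at right angles, so tangent² = |PO|² − r² = 65 − 50 = 15.

√15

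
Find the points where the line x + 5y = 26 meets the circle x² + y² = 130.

(−9, 7) and (11, 3)

From the line, y = (26 − x)/5. Substituting:
26x² − 52x − 2574 = 0  ⟹  x² − 2x − 99 = 0
x = 11 or x = −9, giving (11, 3) and (−9, 7).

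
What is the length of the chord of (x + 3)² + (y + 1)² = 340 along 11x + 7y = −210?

The distance from (−3, −1) to the line is 170/√170, and r² = 340.
Half the chord is √(r² − d²) = √(170), so the full chord is 2√170.

2√170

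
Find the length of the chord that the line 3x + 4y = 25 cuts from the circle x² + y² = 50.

10

Substitute y = (25 − 3x)/4:
25x² − 150x − 175 = 0  ⟹  x² − 6x − 7 = 0
x = 7 or x = −1, giving (7, 1) and (−1, 7).
Chord length = distance between (7, 1) and (−1, 7) = √100 = 10.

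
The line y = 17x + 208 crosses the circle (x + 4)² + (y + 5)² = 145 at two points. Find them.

(−13, −13) and (−12, 4)

Express y = 17x + 208 and substitute into the circle:
290x² + 7250x + 45240 = 0  ⟹  x² + 25x + 156 = 0
x = −12 or x = −13, giving (−12, 4) and (−13, −13).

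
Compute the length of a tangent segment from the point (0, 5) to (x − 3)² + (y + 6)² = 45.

√85

Centre (3, −6), r² = 45. |PO|² = (−3)² + (11)² = 130.
Power of the point: PT² = |PO|² − r² = 85, so PT = √85.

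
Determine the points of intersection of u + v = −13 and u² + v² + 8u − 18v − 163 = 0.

Substitute v = −u − 13:
2u² + 52u + 240 = 0  ⟹  u² + 26u + 120 = 0
u = −6 or u = −20, giving (−6, −7) and (−20, 7).

(−20, 7) and (−6, −7)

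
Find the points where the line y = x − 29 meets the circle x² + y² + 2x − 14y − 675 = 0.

Substitute y = x − 29:
2x² − 70x + 572 = 0  ⟹  x² − 35x + 286 = 0
x = 22 or x = 13, giving (22, −7) and (13, −16).

(13, −16) and (22, −7)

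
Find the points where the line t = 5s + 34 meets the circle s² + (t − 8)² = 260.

(−8, −6) and (−2, 24)

From the line, t = 5s + 34. Substituting:
26s² + 260s + 416 = 0  ⟹  s² + 10s + 16 = 0
s = −2 or s = −8, giving (−2, 24) and (−8, −6).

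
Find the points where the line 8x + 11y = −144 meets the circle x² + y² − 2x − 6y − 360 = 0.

(−18, 0) and (4, −16)

From the line, y = (−144 − 8x)/11. Substituting:
185x² + 2590x − 13320 = 0  ⟹  x² + 14x − 72 = 0
x = 4 or x = −18, giving (4, −16) and (−18, 0).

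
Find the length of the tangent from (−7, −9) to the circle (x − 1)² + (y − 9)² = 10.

3√42

With centre O = (1, 9), |OP|² = 388 and r² = 10.
The tangent meets the radius at right angles, so tangent² = |PO|² − r² = 388 − 10 = 378.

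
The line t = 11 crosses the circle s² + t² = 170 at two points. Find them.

Substitute t = 11:
s² − 49 = 0
s = 7 or s = −7, giving (7, 11) and (−7, 11).

(−7, 11) and (7, 11)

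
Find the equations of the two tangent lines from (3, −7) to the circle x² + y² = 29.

A line y − (−7) = m(x − (3)) is tangent when its distance from (0, 0) is √29:
(−3m − (7))² = 29(m² + 1)
10m² − 21m − 10 = 0, so m = −2/5 or m = 5/2.
Through (3, −7) these give 2x + 5y = −29 and 5x − 2y = 29.

2x + 5y = −29 and 5x − 2y = 29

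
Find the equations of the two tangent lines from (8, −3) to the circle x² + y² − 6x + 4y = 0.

Write the tangent as mx − y + (−3 − m·(8)) = 0 and set its distance from the centre to √13:
(−5m − (1))² = 13(m² + 1)
6m² + 5m − 6 = 0, so m = 2/3 or m = −3/2.
Through (8, −3) these give 2x − 3y = 25 and 3x + 2y = 18.

2x − 3y = 25 and 3x + 2y = 18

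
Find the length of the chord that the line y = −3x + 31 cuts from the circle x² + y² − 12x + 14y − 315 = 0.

12√10

The distance from (6, −7) to the line is 20/√10, and r² = 400.
Chord = 2√(r² − d²) = 2·√(360) = 12√10.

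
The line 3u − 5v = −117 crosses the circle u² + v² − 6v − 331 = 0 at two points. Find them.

(−14, 15) and (−4, 21)

Express v = (117 + 3u)/5 and substitute into the circle:
34u² + 612u + 1904 = 0  ⟹  u² + 18u + 56 = 0
u = −4 or u = −14, giving (−4, 21) and (−14, 15).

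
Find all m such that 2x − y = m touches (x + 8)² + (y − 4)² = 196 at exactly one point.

For a tangent, require d(centre, line) = r = 14.
|2·(−8) − 1·4 − m| / √5 = 14
|m − (−20)| = 14√5.

m = −20 ± 14√5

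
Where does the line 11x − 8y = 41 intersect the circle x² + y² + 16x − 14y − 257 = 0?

Express y = (−41 + 11x)/8 and substitute into the circle:
185x² − 1110x − 10175 = 0  ⟹  x² − 6x − 55 = 0
x = 11 or x = −5, giving (11, 10) and (−5, −12).

(−5, −12) and (11, 10)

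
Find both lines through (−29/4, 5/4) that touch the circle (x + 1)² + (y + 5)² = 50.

A line y − (5/4) = m(x − (−29/4)) is tangent when its distance from (−1, −5) is 5√2:
[m·(25/4) − (−25/4)]² = 50(m² + 1)
7m² − 50m + 7 = 0, so m = 1/7 or m = 7.
Through (−29/4, 5/4) these give x − 7y = −16 and 7x − y = −52.

x − 7y = −16 and 7x − y = −52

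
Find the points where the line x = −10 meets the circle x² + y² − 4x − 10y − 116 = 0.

The line gives x = −10. Substituting into the circle:
y² − 10y + 24 = 0
y = 6 or y = 4, giving (−10, 6) and (−10, 4).

(−10, 4) and (−10, 6)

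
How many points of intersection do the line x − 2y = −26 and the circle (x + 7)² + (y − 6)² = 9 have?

0

d² = (1·(−7) − 2·6 − (−26))²/5 = 49/5; r² = 9.
Since d² > r², the line lies outside the circle.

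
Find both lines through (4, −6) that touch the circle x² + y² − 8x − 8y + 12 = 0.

A line y − (−6) = m(x − (4)) is tangent when its distance from (4, 4) is 2√5:
(0m − (10))² = 20(m² + 1)
m² − 4 = 0, so m = 2 or m = −2.
With m = 2: 2x − y = 14. With m = −2: 2x + y = 2.

2x − y = 14 and 2x + y = 2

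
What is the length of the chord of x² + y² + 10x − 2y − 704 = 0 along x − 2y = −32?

From the line, y = (32 + x)/2. Substituting:
5x² + 100x − 1920 = 0  ⟹  x² + 20x − 384 = 0
x = 12 or x = −32, giving (12, 22) and (−32, 0).
Chord length = distance between (12, 22) and (−32, 0) = √2420 = 22√5.

22√5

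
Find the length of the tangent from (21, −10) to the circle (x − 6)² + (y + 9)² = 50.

Centre (6, −9), r² = 50. |PO|² = (15)² + (−1)² = 226.
The tangent meets the radius at right angles, so tangent² = |PO|² − r² = 226 − 50 = 176.

4√11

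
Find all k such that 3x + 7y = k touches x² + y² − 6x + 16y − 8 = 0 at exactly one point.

k = −47 ± 9√58

For a tangent, require d(centre, line) = r = 9.
|3·3 + 7·(−8) − k| / √58 = 9
|k − (−47)| = 9√58.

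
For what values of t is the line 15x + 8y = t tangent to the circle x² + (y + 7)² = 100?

t = −226 or t = 114

For a tangent, require d(centre, line) = r = 10.
|15·0 + 8·(−7) − t| / √289 = 10
|t − (−56)| = 10·17, so t = 114 or t = −226.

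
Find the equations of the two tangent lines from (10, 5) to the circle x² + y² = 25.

A line y − (5) = m(x − (10)) is tangent when its distance from (0, 0) is 5:
[m·(−10) − (−5)]² = 25(m² + 1)
3m² − 4m = 0, so m = 4/3 or m = 0.
Through (10, 5) these give 4x − 3y = 25 and y = 5.

4x − 3y = 25 and y = 5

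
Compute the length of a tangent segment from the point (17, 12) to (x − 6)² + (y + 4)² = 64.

With centre O = (6, −4), |OP|² = 377 and r² = 64.
By the tangent–radius right angle, tangent length = √(|PO|² − r²) = √313.

√313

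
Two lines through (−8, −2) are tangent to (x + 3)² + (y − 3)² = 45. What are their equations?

Let a tangent through (−8, −2) have slope m. Its distance from (−3, 3) must equal 3√5:
(5m − (5))² = 45(m² + 1)
2m² + 5m + 2 = 0, so m = −2 or m = −1/2.
With m = −2: 2x + y = −18. With m = −1/2: x + 2y = −12.

2x + y = −18 and x + 2y = −12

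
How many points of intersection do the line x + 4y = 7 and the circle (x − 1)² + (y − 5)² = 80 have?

2

Substituting the line into the circle gives 17x² − 6x − 1095 = 0.
Δ = 36 − (−74460) = 74496.
Two real roots: the line is a secant.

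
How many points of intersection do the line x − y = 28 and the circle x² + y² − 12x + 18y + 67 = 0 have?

0

Centre (6, −9), r² = 50. Distance² from centre to line = (−13)²/2 = 169/2.
Since d² > r², the line lies outside the circle.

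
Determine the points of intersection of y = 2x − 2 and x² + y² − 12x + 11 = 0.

(1, 0) and (3, 4)

Express y = 2x − 2 and substitute into the circle:
5x² − 20x + 15 = 0  ⟹  x² − 4x + 3 = 0
x = 3 or x = 1, giving (3, 4) and (1, 0).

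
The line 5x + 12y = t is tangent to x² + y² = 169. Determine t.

t = −169 or t = 169

Tangency holds when the distance from the centre (0, 0) to the line equals the radius 13:
|5·0 + 12·0 − t| / √169 = 13
|t| = 13·13, so t = 169 or t = −169.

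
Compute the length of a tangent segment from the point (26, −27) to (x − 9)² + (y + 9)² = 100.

The centre is (9, −9) and r = 10. The square of the distance from P to the centre is 289 + 324 = 613.
The tangent meets the radius at right angles, so tangent² = |PO|² − r² = 613 − 100 = 513.

3√57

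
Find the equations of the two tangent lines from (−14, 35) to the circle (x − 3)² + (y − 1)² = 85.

9x + 2y = −56 and 7x + 6y = 112

Write the tangent as mx − y + (35 − m·(−14)) = 0 and set its distance from the centre to √85:
[m·(17) − (−34)]² = 85(m² + 1)
12m² + 68m + 63 = 0, so m = −9/2 or m = −7/6.
With m = −9/2: 9x + 2y = −56. With m = −7/6: 7x + 6y = 112.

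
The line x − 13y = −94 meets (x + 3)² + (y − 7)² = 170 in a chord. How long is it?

Centre (−3, 7), r² = 170. Perpendicular distance d from centre to line = |0| / √170 = 0/√170.
Half the chord is √(r² − d²) = √(170), so the full chord is 2√170.

2√170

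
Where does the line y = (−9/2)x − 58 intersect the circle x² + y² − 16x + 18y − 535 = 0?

Substitute y = (−116 − 9x)/2:
85x² + 1700x + 7140 = 0  ⟹  x² + 20x + 84 = 0
x = −6 or x = −14, giving (−6, −31) and (−14, 5).

(−14, 5) and (−6, −31)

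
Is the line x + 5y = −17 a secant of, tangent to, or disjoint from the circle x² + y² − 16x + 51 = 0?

Centre (8, 0), r² = 13. Distance² from centre to line = (25)²/26 = 625/26.
Since d² > r², the line lies outside the circle.

disjoint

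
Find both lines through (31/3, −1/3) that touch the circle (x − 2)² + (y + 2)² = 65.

Let a tangent through (31/3, −1/3) have slope m. Its distance from (2, −2) must equal √65:
[m·(−25/3) − (−5/3)]² = 65(m² + 1)
4m² − 25m − 56 = 0, so m = −7/4 or m = 8.
Through (31/3, −1/3) these give 7x + 4y = 71 and 8x − y = 83.

7x + 4y = 71 and 8x − y = 83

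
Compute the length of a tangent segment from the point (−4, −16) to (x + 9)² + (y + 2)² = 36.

√185

With centre O = (−9, −2), |OP|² = 221 and r² = 36.
Power of the point: PT² = |PO|² − r² = 185, so PT = √185.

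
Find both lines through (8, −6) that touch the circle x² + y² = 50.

7x + y = 50 and x − 7y = 50

Let a tangent through (8, −6) have slope m. Its distance from (0, 0) must equal 5√2:
(−8m − (6))² = 50(m² + 1)
7m² + 48m − 7 = 0, so m = −7 or m = 1/7.
Through (8, −6) these give 7x + y = 50 and x − 7y = 50.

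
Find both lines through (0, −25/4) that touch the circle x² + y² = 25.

Write the tangent as mx − y + (−25/4 − m·(0)) = 0 and set its distance from the centre to 5:
[m·(0) − (25/4)]² = 25(m² + 1)
16m² − 9 = 0, so m = 3/4 or m = −3/4.
Through (0, −25/4) these give 3x − 4y = 25 and 3x + 4y = −25.

3x − 4y = 25 and 3x + 4y = −25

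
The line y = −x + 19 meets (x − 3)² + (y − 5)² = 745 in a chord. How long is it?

37√2

The distance from (3, 5) to the line is 11/√2, and r² = 745.
Chord = 2√(r² − d²) = 2·√(1369/2) = 37√2.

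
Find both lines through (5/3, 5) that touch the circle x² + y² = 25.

A line y − (5) = m(x − (5/3)) is tangent when its distance from (0, 0) is 5:
[m·(−5/3) − (−5)]² = 25(m² + 1)
4m² + 3m = 0, so m = −3/4 or m = 0.
With m = −3/4: 3x + 4y = 25. With m = 0: y = 5.

3x + 4y = 25 and y = 5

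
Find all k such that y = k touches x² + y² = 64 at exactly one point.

k = −8 or k = 8

Tangency holds when the distance from the centre (0, 0) to the line equals the radius 8:
|0·0 + 1·0 − k| / √1 = 8
|k| = 8, so k = 8 or k = −8.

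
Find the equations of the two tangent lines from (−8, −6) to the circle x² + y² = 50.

Let a tangent through (−8, −6) have slope m. Its distance from (0, 0) must equal 5√2:
(8m − (6))² = 50(m² + 1)
7m² − 48m − 7 = 0, so m = −1/7 or m = 7.
Through (−8, −6) these give x + 7y = −50 and 7x − y = −50.

x + 7y = −50 and 7x − y = −50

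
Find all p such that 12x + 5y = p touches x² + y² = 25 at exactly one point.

The line touches the circle iff its distance from (0, 0) is 5:
|12·0 + 5·0 − p| / √169 = 5
|p| = 5·13, so p = 65 or p = −65.

p = −65 or p = 65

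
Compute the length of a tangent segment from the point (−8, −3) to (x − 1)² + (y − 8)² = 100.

Centre (1, 8), r² = 100. |PO|² = (−9)² + (−11)² = 202.
The tangent meets the radius at right angles, so tangent² = |PO|² − r² = 202 − 100 = 102.

√102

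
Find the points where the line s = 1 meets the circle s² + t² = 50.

The line gives s = 1. Substituting into the circle:
t² − 49 = 0
t = 7 or t = −7, giving (1, 7) and (1, −7).

(1, −7) and (1, 7)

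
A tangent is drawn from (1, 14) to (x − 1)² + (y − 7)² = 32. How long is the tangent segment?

Centre (1, 7), r² = 32. |PO|² = (0)² + (7)² = 49.
Power of the point: PT² = |PO|² − r² = 17, so PT = √17.

√17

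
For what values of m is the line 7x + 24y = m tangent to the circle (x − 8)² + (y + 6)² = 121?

The line touches the circle iff its distance from (8, −6) is 11:
|7·8 + 24·(−6) − m| / √625 = 11
|m − (−88)| = 11·25, so m = 187 or m = −363.

m = −363 or m = 187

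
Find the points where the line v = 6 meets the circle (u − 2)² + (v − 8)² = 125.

(−9, 6) and (13, 6)

Express v = 6 and substitute into the circle:
u² − 4u − 117 = 0
u = 13 or u = −9, giving (13, 6) and (−9, 6).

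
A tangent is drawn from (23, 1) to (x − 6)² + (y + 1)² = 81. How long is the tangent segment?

2√53

Centre (6, −1), r² = 81. |PO|² = (17)² + (2)² = 293.
The tangent meets the radius at right angles, so tangent² = |PO|² − r² = 293 − 81 = 212.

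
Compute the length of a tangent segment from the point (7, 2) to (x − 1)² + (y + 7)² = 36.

Centre (1, −7), r² = 36. |PO|² = (6)² + (9)² = 117.
By the tangent–radius right angle, tangent length = √(|PO|² − r²) = √81 = 9.

9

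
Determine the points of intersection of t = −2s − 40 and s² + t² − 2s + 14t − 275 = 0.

(−17, −6) and (−9, −22)

Substitute t = −2s − 40:
5s² + 130s + 765 = 0  ⟹  s² + 26s + 153 = 0
s = −9 or s = −17, giving (−9, −22) and (−17, −6).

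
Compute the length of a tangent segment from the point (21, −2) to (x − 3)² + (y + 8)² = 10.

5√14

With centre O = (3, −8), |OP|² = 360 and r² = 10.
Power of the point: PT² = |PO|² − r² = 350, so PT = 5√14.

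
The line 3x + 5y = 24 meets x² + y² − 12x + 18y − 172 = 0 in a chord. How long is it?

Express y = (24 − 3x)/5 and substitute into the circle:
34x² − 714x − 1564 = 0  ⟹  x² − 21x − 46 = 0
x = 23 or x = −2, giving (23, −9) and (−2, 6).
|(23, −9) − (−2, 6)| = √((25)² + (−15)²) = 5√34.

5√34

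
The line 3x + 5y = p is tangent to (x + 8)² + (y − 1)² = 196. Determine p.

The line touches the circle iff its distance from (−8, 1) is 14:
|3·(−8) + 5·1 − p| / √34 = 14
|p − (−19)| = 14√34.

p = −19 ± 14√34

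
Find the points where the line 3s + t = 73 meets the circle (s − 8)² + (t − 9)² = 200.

(18, 19) and (22, 7)

From the line, t = −3s + 73. Substituting:
10s² − 400s + 3960 = 0  ⟹  s² − 40s + 396 = 0
s = 22 or s = 18, giving (22, 7) and (18, 19).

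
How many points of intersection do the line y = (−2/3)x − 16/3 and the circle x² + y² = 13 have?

0

Centre (0, 0), r² = 13. Distance² from centre to line = (16)²/13 = 256/13.
Since d² > r², the line lies outside the circle.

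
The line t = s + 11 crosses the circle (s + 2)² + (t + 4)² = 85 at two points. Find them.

(−9, 2) and (−8, 3)

Express t = s + 11 and substitute into the circle:
2s² + 34s + 144 = 0  ⟹  s² + 17s + 72 = 0
s = −8 or s = −9, giving (−8, 3) and (−9, 2).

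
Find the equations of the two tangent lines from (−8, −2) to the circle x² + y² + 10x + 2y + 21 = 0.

A line y − (−2) = m(x − (−8)) is tangent when its distance from (−5, −1) is √5:
[m·(3) − (1)]² = 5(m² + 1)
2m² − 3m − 2 = 0, so m = 2 or m = −1/2.
Through (−8, −2) these give 2x − y = −14 and x + 2y = −12.

2x − y = −14 and x + 2y = −12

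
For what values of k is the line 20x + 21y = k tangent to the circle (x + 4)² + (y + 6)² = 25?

The line touches the circle iff its distance from (−4, −6) is 5:
|20·(−4) + 21·(−6) − k| / √841 = 5
|k − (−206)| = 5·29, so k = −61 or k = −351.

k = −351 or k = −61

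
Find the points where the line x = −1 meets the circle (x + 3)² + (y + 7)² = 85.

The line gives x = −1. Substituting into the circle:
y² + 14y − 32 = 0
y = 2 or y = −16, giving (−1, 2) and (−1, −16).

(−1, −16) and (−1, 2)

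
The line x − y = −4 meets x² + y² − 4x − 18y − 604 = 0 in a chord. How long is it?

37√2

The distance from (2, 9) to the line is 3/√2, and r² = 689.
Half the chord is √(r² − d²) = √(1369/2), so the full chord is 37√2.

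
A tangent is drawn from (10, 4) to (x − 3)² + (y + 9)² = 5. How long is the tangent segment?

The centre is (3, −9) and r = √5. The square of the distance from P to the centre is 49 + 169 = 218.
By the tangent–radius right angle, tangent length = √(|PO|² − r²) = √213.

√213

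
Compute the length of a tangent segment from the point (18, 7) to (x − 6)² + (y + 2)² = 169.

2√14

The centre is (6, −2) and r = 13. The square of the distance from P to the centre is 144 + 81 = 225.
By the tangent–radius right angle, tangent length = √(|PO|² − r²) = √56 = 2√14.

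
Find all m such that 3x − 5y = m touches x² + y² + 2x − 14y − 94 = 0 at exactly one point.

Tangency holds when the distance from the centre (−1, 7) to the line equals the radius 12:
|3·(−1) − 5·7 − m| / √34 = 12
|m − (−38)| = 12√34.

m = −38 ± 12√34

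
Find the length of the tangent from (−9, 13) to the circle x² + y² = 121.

√129

The centre is (0, 0) and r = 11. The square of the distance from P to the centre is 81 + 169 = 250.
The tangent meets the radius at right angles, so tangent² = |PO|² − r² = 250 − 121 = 129.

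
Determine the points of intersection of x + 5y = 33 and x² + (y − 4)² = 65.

(−7, 8) and (8, 5)

From the line, y = (33 − x)/5. Substituting:
26x² − 26x − 1456 = 0  ⟹  x² − x − 56 = 0
x = 8 or x = −7, giving (8, 5) and (−7, 8).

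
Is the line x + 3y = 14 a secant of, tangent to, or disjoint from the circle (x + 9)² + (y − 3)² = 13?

disjoint

Substituting the line into the circle gives 10x² + 152x + 637 = 0.
Discriminant = (152)² − 4·10·(637) = −2376 < 0.
No real roots: the line does not meet the circle.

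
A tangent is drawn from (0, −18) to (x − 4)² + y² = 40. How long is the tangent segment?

10√3

The centre is (4, 0) and r = 2√10. The square of the distance from P to the centre is 16 + 324 = 340.
The tangent meets the radius at right angles, so tangent² = |PO|² − r² = 340 − 40 = 300.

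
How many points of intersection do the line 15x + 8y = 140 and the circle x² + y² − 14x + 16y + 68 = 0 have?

2

Centre (7, −8), r² = 45. Distance² from centre to line = (−99)²/289 = 9801/289.
Since d² < r², the line cuts the circle twice.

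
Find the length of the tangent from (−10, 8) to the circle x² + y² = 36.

8√2

The centre is (0, 0) and r = 6. The square of the distance from P to the centre is 100 + 64 = 164.
The tangent meets the radius at right angles, so tangent² = |PO|² − r² = 164 − 36 = 128.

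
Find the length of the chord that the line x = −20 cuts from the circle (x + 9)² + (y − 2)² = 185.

16

The line gives x = −20. Substituting into the circle:
y² − 4y − 60 = 0
y = 10 or y = −6, giving (−20, 10) and (−20, −6).
|(−20, 10) − (−20, −6)| = √((0)² + (16)²) = 16.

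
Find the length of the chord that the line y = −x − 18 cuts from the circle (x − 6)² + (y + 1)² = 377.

15√2

Centre (6, −1), r² = 377. Perpendicular distance d from centre to line = |23| / √2 = 23/√2.
Half the chord is √(r² − d²) = √(225/2), so the full chord is 15√2.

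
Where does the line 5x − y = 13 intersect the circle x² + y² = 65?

From the line, y = 5x − 13. Substituting:
26x² − 130x + 104 = 0  ⟹  x² − 5x + 4 = 0
x = 4 or x = 1, giving (4, 7) and (1, −8).

(1, −8) and (4, 7)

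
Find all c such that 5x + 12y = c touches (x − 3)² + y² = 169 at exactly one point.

The line touches the circle iff its distance from (3, 0) is 13:
|5·3 + 12·0 − c| / √169 = 13
|c − (15)| = 13·13, so c = 184 or c = −154.

c = −154 or c = 184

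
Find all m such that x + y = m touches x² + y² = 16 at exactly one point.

m = ±4√2

The line touches the circle iff its distance from (0, 0) is 4:
|1·0 + 1·0 − m| / √2 = 4
|m| = 4√2.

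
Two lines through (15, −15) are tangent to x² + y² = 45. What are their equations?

Write the tangent as mx − y + (−15 − m·(15)) = 0 and set its distance from the centre to 3√5:
[m·(−15) − (15)]² = 45(m² + 1)
2m² + 5m + 2 = 0, so m = −1/2 or m = −2.
Through (15, −15) these give x + 2y = −15 and 2x + y = 15.

x + 2y = −15 and 2x + y = 15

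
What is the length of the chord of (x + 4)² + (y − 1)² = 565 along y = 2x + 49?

Substitute y = 2x + 49:
5x² + 200x + 1755 = 0  ⟹  x² + 40x + 351 = 0
x = −13 or x = −27, giving (−13, 23) and (−27, −5).
Chord length = distance between (−13, 23) and (−27, −5) = √980 = 14√5.

14√5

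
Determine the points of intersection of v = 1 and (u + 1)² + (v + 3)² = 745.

From the line, v = 1. Substituting:
u² + 2u − 728 = 0
u = 26 or u = −28, giving (26, 1) and (−28, 1).

(−28, 1) and (26, 1)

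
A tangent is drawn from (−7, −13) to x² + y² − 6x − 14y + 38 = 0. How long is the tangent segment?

4√30

The centre is (3, 7) and r = 2√5. The square of the distance from P to the centre is 100 + 400 = 500.
The tangent meets the radius at right angles, so tangent² = |PO|² − r² = 500 − 20 = 480.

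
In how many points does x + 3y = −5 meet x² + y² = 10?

Centre (0, 0), r² = 10. Distance² from centre to line = (5)²/10 = 5/2.
Since d² < r², the line cuts the circle twice.

2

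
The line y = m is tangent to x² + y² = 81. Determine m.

m = −9 or m = 9

The line touches the circle iff its distance from (0, 0) is 9:
|0·0 + 1·0 − m| / √1 = 9
|m| = 9, so m = 9 or m = −9.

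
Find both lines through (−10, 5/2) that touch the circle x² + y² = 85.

A line y − (5/2) = m(x − (−10)) is tangent when its distance from (0, 0) is √85:
[m·(10) − (−5/2)]² = 85(m² + 1)
12m² + 40m − 63 = 0, so m = 7/6 or m = −9/2.
Through (−10, 5/2) these give 7x − 6y = −85 and 9x + 2y = −85.

7x − 6y = −85 and 9x + 2y = −85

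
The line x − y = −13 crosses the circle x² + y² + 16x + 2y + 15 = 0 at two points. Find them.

(−15, −2) and (−7, 6)

Substitute y = x + 13:
2x² + 44x + 210 = 0  ⟹  x² + 22x + 105 = 0
x = −7 or x = −15, giving (−7, 6) and (−15, −2).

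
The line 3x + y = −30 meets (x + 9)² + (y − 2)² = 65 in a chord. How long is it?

Centre (−9, 2), r² = 65. Perpendicular distance d from centre to line = |5| / √10 = 5/√10.
Chord = 2√(r² − d²) = 2·√(125/2) = 5√10.

5√10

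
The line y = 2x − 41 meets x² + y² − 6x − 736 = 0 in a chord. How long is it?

20√5

The distance from (3, 0) to the line is 35/√5, and r² = 745.
Chord = 2√(r² − d²) = 2·√(500) = 20√5.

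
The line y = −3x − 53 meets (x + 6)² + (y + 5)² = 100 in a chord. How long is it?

2√10

Express y = −3x − 53 and substitute into the circle:
10x² + 300x + 2240 = 0  ⟹  x² + 30x + 224 = 0
x = −14 or x = −16, giving (−14, −11) and (−16, −5).
Chord length = distance between (−14, −11) and (−16, −5) = √40 = 2√10.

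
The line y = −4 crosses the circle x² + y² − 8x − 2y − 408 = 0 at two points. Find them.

(−16, −4) and (24, −4)

Express y = −4 and substitute into the circle:
x² − 8x − 384 = 0
x = 24 or x = −16, giving (24, −4) and (−16, −4).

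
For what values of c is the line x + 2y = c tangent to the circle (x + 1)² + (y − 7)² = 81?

c = 13 ± 9√5

For a tangent, require d(centre, line) = r = 9.
|1·(−1) + 2·7 − c| / √5 = 9
|c − (13)| = 9√5.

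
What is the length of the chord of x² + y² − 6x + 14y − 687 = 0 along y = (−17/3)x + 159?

Substitute y = (477 − 17x)/3:
298x² − 16986x + 241380 = 0  ⟹  x² − 57x + 810 = 0
x = 30 or x = 27, giving (30, −11) and (27, 6).
Chord length = distance between (30, −11) and (27, 6) = √298 = √298.

√298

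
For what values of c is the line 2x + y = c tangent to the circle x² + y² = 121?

c = ±11√5

For a tangent, require d(centre, line) = r = 11.
|2·0 + 1·0 − c| / √5 = 11
|c| = 11√5.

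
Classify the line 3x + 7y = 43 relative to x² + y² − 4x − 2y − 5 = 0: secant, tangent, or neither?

neither

d² = (3·2 + 7·1 − (43))²/58 = 450/29; r² = 10.
Since d² > r², the line lies outside the circle.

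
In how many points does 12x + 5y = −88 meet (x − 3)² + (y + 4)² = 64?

Centre (3, −4), r² = 64. Distance² from centre to line = (104)²/169 = 64.
Since d² = r², the line is tangent.

1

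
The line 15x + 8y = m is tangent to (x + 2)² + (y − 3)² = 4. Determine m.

For a tangent, require d(centre, line) = r = 2.
|15·(−2) + 8·3 − m| / √289 = 2
|m − (−6)| = 2·17, so m = 28 or m = −40.

m = −40 or m = 28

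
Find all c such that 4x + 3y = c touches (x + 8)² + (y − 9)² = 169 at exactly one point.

Tangency holds when the distance from the centre (−8, 9) to the line equals the radius 13:
|4·(−8) + 3·9 − c| / √25 = 13
|c − (−5)| = 13·5, so c = 60 or c = −70.

c = −70 or c = 60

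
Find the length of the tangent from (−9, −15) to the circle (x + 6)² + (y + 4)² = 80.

With centre O = (−6, −4), |OP|² = 130 and r² = 80.
By the tangent–radius right angle, tangent length = √(|PO|² − r²) = √50 = 5√2.

5√2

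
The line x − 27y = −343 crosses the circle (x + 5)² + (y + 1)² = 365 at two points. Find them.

(−19, 12) and (8, 13)

From the line, y = (343 + x)/27. Substituting:
730x² + 8030x − 110960 = 0  ⟹  x² + 11x − 152 = 0
x = 8 or x = −19, giving (8, 13) and (−19, 12).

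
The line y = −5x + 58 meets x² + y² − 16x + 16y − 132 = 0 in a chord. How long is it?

6√26

Centre (8, −8), r² = 260. Perpendicular distance d from centre to line = |−26| / √26 = 26/√26.
Half the chord is √(r² − d²) = √(234), so the full chord is 6√26.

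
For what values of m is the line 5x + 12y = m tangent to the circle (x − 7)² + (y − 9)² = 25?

m = 78 or m = 208

Tangency holds when the distance from the centre (7, 9) to the line equals the radius 5:
|5·7 + 12·9 − m| / √169 = 5
|m − (143)| = 5·13, so m = 208 or m = 78.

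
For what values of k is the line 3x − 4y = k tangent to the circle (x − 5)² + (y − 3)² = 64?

For a tangent, require d(centre, line) = r = 8.
|3·5 − 4·3 − k| / √25 = 8
|k − (3)| = 8·5, so k = 43 or k = −37.

k = −37 or k = 43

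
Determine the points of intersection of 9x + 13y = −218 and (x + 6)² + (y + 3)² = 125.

Substitute y = (−218 − 9x)/13:
250x² + 5250x + 17000 = 0  ⟹  x² + 21x + 68 = 0
x = −4 or x = −17, giving (−4, −14) and (−17, −5).

(−17, −5) and (−4, −14)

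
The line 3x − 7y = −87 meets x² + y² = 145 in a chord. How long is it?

Express y = (87 + 3x)/7 and substitute into the circle:
58x² + 522x + 464 = 0  ⟹  x² + 9x + 8 = 0
x = −1 or x = −8, giving (−1, 12) and (−8, 9).
Chord length = distance between (−1, 12) and (−8, 9) = √58 = √58.

√58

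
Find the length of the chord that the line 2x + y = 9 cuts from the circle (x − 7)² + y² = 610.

22√5

Substitute y = −2x + 9:
5x² − 50x − 480 = 0  ⟹  x² − 10x − 96 = 0
x = 16 or x = −6, giving (16, −23) and (−6, 21).
Chord length = distance between (16, −23) and (−6, 21) = √2420 = 22√5.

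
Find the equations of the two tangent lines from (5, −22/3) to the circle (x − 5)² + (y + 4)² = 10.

Let a tangent through (5, −22/3) have slope m. Its distance from (5, −4) must equal √10:
(0m − (10/3))² = 10(m² + 1)
9m² − 1 = 0, so m = 1/3 or m = −1/3.
With m = 1/3: x − 3y = 27. With m = −1/3: x + 3y = −17.

x − 3y = 27 and x + 3y = −17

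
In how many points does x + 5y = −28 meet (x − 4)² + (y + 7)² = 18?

2

Substituting the line into the circle gives 26x² − 214x − 1 = 0.
Discriminant = (−214)² − 4·26·(−1) = 45900 > 0.
Two real roots: the line is a secant.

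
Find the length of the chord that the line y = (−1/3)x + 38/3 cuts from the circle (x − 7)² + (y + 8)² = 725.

13√10

Express y = (38 − x)/3 and substitute into the circle:
10x² − 250x − 2240 = 0  ⟹  x² − 25x − 224 = 0
x = 32 or x = −7, giving (32, 2) and (−7, 15).
Chord length = distance between (32, 2) and (−7, 15) = √1690 = 13√10.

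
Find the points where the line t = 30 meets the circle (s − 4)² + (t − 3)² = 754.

From the line, t = 30. Substituting:
s² − 8s − 9 = 0
s = 9 or s = −1, giving (9, 30) and (−1, 30).

(−1, 30) and (9, 30)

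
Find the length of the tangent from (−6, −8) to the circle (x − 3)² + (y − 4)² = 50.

With centre O = (3, 4), |OP|² = 225 and r² = 50.
The tangent meets the radius at right angles, so tangent² = |PO|² − r² = 225 − 50 = 175.

5√7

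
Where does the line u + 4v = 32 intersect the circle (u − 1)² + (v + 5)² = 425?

(−12, 11) and (20, 3)

Express v = (32 − u)/4 and substitute into the circle:
17u² − 136u − 4080 = 0  ⟹  u² − 8u − 240 = 0
u = 20 or u = −12, giving (20, 3) and (−12, 11).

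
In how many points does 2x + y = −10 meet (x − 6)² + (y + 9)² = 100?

2

d² = (2·6 + 1·(−9) − (−10))²/5 = 169/5; r² = 100.
Since d² < r², the line cuts the circle twice.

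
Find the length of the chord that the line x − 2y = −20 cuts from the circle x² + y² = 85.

2√5

Centre (0, 0), r² = 85. Perpendicular distance d from centre to line = |20| / √5 = 20/√5.
Half the chord is √(r² − d²) = √(5), so the full chord is 2√5.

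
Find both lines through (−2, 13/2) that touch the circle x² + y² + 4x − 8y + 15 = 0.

Write the tangent as mx − y + (13/2 − m·(−2)) = 0 and set its distance from the centre to √5:
[m·(0) − (−5/2)]² = 5(m² + 1)
4m² − 1 = 0, so m = 1/2 or m = −1/2.
Through (−2, 13/2) these give x − 2y = −15 and x + 2y = 11.

x − 2y = −15 and x + 2y = 11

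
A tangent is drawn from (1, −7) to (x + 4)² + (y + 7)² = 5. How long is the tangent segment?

2√5

Centre (−4, −7), r² = 5. |PO|² = (5)² + (0)² = 25.
Power of the point: PT² = |PO|² − r² = 20, so PT = 2√5.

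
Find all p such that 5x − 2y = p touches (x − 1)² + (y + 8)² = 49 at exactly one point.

Tangency holds when the distance from the centre (1, −8) to the line equals the radius 7:
|5·1 − 2·(−8) − p| / √29 = 7
|p − (21)| = 7√29.

p = 21 ± 7√29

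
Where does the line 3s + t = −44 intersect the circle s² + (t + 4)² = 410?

Substitute t = −3s − 44:
10s² + 240s + 1190 = 0  ⟹  s² + 24s + 119 = 0
s = −7 or s = −17, giving (−7, −23) and (−17, 7).

(−17, 7) and (−7, −23)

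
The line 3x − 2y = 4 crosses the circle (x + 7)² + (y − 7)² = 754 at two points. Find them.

From the line, y = (−4 + 3x)/2. Substituting:
13x² − 52x − 2496 = 0  ⟹  x² − 4x − 192 = 0
x = 16 or x = −12, giving (16, 22) and (−12, −20).

(−12, −20) and (16, 22)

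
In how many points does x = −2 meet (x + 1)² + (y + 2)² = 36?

Substituting the line into the circle gives y² + 4y − 31 = 0.
Δ = 16 − (−124) = 140.
Two real roots: the line is a secant.

2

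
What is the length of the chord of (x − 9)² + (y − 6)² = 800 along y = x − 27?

32√2

Centre (9, 6), r² = 800. Perpendicular distance d from centre to line = |−24| / √2 = 24/√2.
Half the chord is √(r² − d²) = √(512), so the full chord is 32√2.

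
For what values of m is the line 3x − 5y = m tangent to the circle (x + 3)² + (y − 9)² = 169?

m = −54 ± 13√34

The line touches the circle iff its distance from (−3, 9) is 13:
|3·(−3) − 5·9 − m| / √34 = 13
|m − (−54)| = 13√34.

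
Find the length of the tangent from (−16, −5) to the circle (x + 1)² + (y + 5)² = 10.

With centre O = (−1, −5), |OP|² = 225 and r² = 10.
The tangent meets the radius at right angles, so tangent² = |PO|² − r² = 225 − 10 = 215.

√215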